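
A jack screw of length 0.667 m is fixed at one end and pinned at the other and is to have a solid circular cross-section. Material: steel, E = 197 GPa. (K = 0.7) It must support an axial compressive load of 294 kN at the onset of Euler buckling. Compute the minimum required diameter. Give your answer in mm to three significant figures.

d ≈ 28.6 mm

L_e = K·L = 0.7 × 0.667 = 0.4669 m
Required I = P_cr·L_e²/(π²E) = 2.940×10^5 × 0.4669² / (π² × 1.97×10^11) = 3.296×10^-8 m⁴
I_req = 3.296×10^4 mm⁴
Solid circle: I = πd⁴/64  ⇒  d = (64I/π)^(1/4) = (64×3.296×10^4/π)^(1/4) = 28.6 mm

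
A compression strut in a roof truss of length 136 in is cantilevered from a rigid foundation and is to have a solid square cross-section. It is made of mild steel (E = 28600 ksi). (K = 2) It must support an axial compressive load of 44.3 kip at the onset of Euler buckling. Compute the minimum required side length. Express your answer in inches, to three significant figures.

a ≈ 3.44 in

L_e = K·L = 2 × 136 = 272.0 in
Required I = P_cr·L_e²/(π²E) = 4.430×10^4 × 272.0² / (π² × 2.86×10^7) = 11.61 in⁴
Solid square: I = a⁴/12  ⇒  a = (12I)^(1/4) = (12×11.61)^(1/4) = 3.44 in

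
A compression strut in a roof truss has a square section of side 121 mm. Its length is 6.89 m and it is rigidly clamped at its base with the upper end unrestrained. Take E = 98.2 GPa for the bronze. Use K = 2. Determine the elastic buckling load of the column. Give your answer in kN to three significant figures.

P_cr ≈ 91.2 kN

I = a⁴/12 = 121⁴/12 = 1.786×10^7 mm⁴
I = 1.786×10^7 mm⁴ = 1.786×10^-5 m⁴
Effective length L_e = K·L = 2 × 6.89 = 13.78 m
P_cr = π²EI / L_e² = π² × 98.2×10⁹ × 1.786×10^-5 / 13.78² = 9.117×10^4 N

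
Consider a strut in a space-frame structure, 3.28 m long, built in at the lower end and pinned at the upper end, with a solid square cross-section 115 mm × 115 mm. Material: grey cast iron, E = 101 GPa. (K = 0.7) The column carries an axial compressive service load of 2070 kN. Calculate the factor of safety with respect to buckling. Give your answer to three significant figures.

n ≈ 1.33

I = a⁴/12 = 115⁴/12 = 1.458×10^7 mm⁴
I = 1.458×10^7 mm⁴ = 1.458×10^-5 m⁴
Effective length L_e = K·L = 0.7 × 3.28 = 2.296 m
P_cr = π²EI / L_e² = π² × 101×10⁹ × 1.458×10^-5 / 2.296² = 2.756×10^6 N
Factor of safety n = P_cr / P = 2756.1 / 2070 = 1.33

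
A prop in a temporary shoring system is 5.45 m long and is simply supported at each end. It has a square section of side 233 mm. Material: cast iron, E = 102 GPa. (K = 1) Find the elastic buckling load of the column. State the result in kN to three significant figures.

I = a⁴/12 = 233⁴/12 = 2.456×10^8 mm⁴
I = 2.456×10^8 mm⁴ = 2.456×10^-4 m⁴
Effective length L_e = K·L = 1 × 5.45 = 5.450 m
P_cr = π²EI / L_e² = π² × 102×10⁹ × 2.456×10^-4 / 5.450² = 8.324×10^6 N

P_cr ≈ 8320 kN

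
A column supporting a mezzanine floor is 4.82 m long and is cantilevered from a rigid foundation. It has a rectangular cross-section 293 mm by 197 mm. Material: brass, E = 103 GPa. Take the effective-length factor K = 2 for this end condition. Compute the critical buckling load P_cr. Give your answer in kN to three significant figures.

Buckling occurs about the weak axis: I_min = h·b³/12 with b = 197 mm (the shorter side).
I_min = 293×197³/12 = 1.867×10^8 mm⁴
I = 1.867×10^8 mm⁴ = 1.867×10^-4 m⁴
Effective length L_e = K·L = 2 × 4.82 = 9.640 m
P_cr = π²EI / L_e² = π² × 103×10⁹ × 1.867×10^-4 / 9.640² = 2.042×10^6 N

P_cr ≈ 2040 kN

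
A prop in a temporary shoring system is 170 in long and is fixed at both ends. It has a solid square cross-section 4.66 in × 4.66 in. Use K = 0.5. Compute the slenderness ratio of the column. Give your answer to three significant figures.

λ ≈ 63.2

I = a⁴/12 = 4.66⁴/12 = 39.30 in⁴
A = 21.72 in²;  r_min = √(I/A) = √(39.30/21.72) = 1.345 in
L_e = K·L = 0.5 × 170 = 85.00 in
λ = L_e / r_min = 85.000 / 1.345 = 63.2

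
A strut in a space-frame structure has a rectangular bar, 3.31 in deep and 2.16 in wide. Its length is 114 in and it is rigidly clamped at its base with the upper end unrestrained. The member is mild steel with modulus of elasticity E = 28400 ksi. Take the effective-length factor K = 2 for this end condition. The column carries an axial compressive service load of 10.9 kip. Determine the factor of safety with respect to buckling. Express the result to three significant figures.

n ≈ 1.38

Buckling occurs about the weak axis: I_min = h·b³/12 with b = 2.16 in (the shorter side).
I_min = 3.31×2.16³/12 = 2.780 in⁴
Effective length L_e = K·L = 2 × 114 = 228.0 in
P_cr = π²EI / L_e² = π² × 28400×10³ × 2.780 / 228.0² = 1.499×10^4 lb
Factor of safety n = P_cr / P = 14.988 / 10.9 = 1.38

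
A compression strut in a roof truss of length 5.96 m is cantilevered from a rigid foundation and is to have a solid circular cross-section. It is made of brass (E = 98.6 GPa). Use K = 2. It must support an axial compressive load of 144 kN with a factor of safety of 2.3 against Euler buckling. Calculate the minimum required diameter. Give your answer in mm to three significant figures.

Required P_cr = n·P = 2.3 × 144 = 331.2 kN
L_e = K·L = 2 × 5.96 = 11.92 m
Required I = P_cr·L_e²/(π²E) = 3.312×10^5 × 11.92² / (π² × 9.86×10^10) = 4.836×10^-5 m⁴
I_req = 4.836×10^7 mm⁴
Solid circle: I = πd⁴/64  ⇒  d = (64I/π)^(1/4) = (64×4.836×10^7/π)^(1/4) = 177 mm

d ≈ 177 mm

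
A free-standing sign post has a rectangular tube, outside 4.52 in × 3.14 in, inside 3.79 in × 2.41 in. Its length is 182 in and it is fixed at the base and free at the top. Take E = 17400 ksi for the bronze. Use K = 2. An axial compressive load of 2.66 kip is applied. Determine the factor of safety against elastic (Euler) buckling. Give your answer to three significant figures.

n ≈ 3.53

Weak-axis I_min = (h_o·b_o³ − h_i·b_i³)/12 with b_o = 3.14, b_i = 2.410 in (shorter outer/inner sides).
I_min = (4.52×3.14³ − 3.790×2.410³)/12 = 7.240 in⁴
Effective length L_e = K·L = 2 × 182 = 364.0 in
P_cr = π²EI / L_e² = π² × 17400×10³ × 7.240 / 364.0² = 9.384×10^3 lb
Factor of safety n = P_cr / P = 9.3844 / 2.66 = 3.53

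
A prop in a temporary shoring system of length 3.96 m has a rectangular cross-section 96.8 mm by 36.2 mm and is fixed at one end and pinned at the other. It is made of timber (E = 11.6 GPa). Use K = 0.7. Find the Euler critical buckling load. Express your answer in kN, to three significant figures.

Buckling occurs about the weak axis: I_min = h·b³/12 with b = 36.2 mm (the shorter side).
I_min = 96.8×36.2³/12 = 3.827×10^5 mm⁴
I = 3.827×10^5 mm⁴ = 3.827×10^-7 m⁴
Effective length L_e = K·L = 0.7 × 3.96 = 2.772 m
P_cr = π²EI / L_e² = π² × 11.6×10⁹ × 3.827×10^-7 / 2.772² = 5.702×10^3 N

P_cr ≈ 5.70 kN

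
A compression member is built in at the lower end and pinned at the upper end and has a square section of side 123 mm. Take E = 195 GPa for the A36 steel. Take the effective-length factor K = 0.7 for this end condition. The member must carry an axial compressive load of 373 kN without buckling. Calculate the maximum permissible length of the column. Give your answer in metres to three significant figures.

L_max ≈ 14.2 m

I = a⁴/12 = 123⁴/12 = 1.907×10^7 mm⁴
I = 1.907×10^-5 m⁴
At the buckling limit P_cr = P = 3.730×10^5 N
From P_cr = π²EI/(K·L)²:  L = (1/K)·√(π²EI/P_cr) = (1/0.7)·√(π²×1.95×10^11×1.907×10^-5/3.730×10^5)
L = 14.2 m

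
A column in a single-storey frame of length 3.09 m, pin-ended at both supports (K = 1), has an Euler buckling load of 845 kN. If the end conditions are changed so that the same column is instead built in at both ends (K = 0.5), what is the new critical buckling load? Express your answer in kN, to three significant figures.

P_cr ∝ 1/K², so P_cr,new = P_cr,old × (K_old/K_new)² = 845 × (1/0.5)²
= 845 × 4.000 = 3380 kN

P_cr ≈ 3380 kN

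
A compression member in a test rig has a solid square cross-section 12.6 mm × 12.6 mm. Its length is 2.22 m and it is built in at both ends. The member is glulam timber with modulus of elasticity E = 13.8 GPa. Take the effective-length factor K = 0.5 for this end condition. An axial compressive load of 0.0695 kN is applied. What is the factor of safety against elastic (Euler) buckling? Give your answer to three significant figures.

n ≈ 3.34

I = a⁴/12 = 12.6⁴/12 = 2.100×10^3 mm⁴
I = 2.100×10^3 mm⁴ = 2.100×10^-9 m⁴
Effective length L_e = K·L = 0.5 × 2.22 = 1.110 m
P_cr = π²EI / L_e² = π² × 13.8×10⁹ × 2.100×10^-9 / 1.110² = 232.2 N
Factor of safety n = P_cr / P = 0.23218 / 0.0695 = 3.34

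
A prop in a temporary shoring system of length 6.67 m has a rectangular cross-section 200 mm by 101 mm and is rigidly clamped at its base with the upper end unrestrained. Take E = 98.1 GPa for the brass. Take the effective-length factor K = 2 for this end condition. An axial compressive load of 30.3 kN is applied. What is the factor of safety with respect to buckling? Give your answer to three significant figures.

n ≈ 3.08

Buckling occurs about the weak axis: I_min = h·b³/12 with b = 101 mm (the shorter side).
I_min = 200×101³/12 = 1.717×10^7 mm⁴
I = 1.717×10^7 mm⁴ = 1.717×10^-5 m⁴
Effective length L_e = K·L = 2 × 6.67 = 13.34 m
P_cr = π²EI / L_e² = π² × 98.1×10⁹ × 1.717×10^-5 / 13.34² = 9.343×10^4 N
Factor of safety n = P_cr / P = 93.426 / 30.3 = 3.08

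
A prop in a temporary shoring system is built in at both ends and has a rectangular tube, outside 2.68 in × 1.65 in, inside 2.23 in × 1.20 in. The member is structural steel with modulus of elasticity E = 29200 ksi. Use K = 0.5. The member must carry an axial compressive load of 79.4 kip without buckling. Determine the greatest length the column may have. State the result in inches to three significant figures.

L_max ≈ 99.5 in

Weak-axis I_min = (h_o·b_o³ − h_i·b_i³)/12 with b_o = 1.65, b_i = 1.200 in (shorter outer/inner sides).
I_min = (2.68×1.65³ − 2.230×1.200³)/12 = 0.6821 in⁴
At the buckling limit P_cr = P = 7.940×10^4 lb
From P_cr = π²EI/(K·L)²:  L = (1/K)·√(π²EI/P_cr) = (1/0.5)·√(π²×2.92×10^7×0.6821/7.940×10^4)
L = 99.5 in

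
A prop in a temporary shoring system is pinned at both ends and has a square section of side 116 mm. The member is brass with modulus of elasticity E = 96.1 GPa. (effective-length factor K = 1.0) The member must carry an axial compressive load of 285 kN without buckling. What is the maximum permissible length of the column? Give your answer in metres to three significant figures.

L_max ≈ 7.09 m

I = a⁴/12 = 116⁴/12 = 1.509×10^7 mm⁴
I = 1.509×10^-5 m⁴
At the buckling limit P_cr = P = 2.850×10^5 N
From P_cr = π²EI/(K·L)²:  L = (1/K)·√(π²EI/P_cr) = (1/1)·√(π²×9.61×10^10×1.509×10^-5/2.850×10^5)
L = 7.09 m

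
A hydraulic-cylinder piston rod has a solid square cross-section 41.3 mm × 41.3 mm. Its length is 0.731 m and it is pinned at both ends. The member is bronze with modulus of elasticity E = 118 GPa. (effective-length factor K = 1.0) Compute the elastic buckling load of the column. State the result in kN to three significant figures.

P_cr ≈ 528 kN

I = a⁴/12 = 41.3⁴/12 = 2.424×10^5 mm⁴
I = 2.424×10^5 mm⁴ = 2.424×10^-7 m⁴
Effective length L_e = K·L = 1 × 0.731 = 0.7310 m
P_cr = π²EI / L_e² = π² × 118×10⁹ × 2.424×10^-7 / 0.7310² = 5.284×10^5 N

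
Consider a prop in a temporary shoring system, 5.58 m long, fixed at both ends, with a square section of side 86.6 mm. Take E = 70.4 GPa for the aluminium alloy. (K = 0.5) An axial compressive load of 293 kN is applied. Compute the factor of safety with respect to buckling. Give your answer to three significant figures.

I = a⁴/12 = 86.6⁴/12 = 4.687×10^6 mm⁴
I = 4.687×10^6 mm⁴ = 4.687×10^-6 m⁴
Effective length L_e = K·L = 0.5 × 5.58 = 2.790 m
P_cr = π²EI / L_e² = π² × 70.4×10⁹ × 4.687×10^-6 / 2.790² = 4.184×10^5 N
Factor of safety n = P_cr / P = 418.36 / 293 = 1.43

n ≈ 1.43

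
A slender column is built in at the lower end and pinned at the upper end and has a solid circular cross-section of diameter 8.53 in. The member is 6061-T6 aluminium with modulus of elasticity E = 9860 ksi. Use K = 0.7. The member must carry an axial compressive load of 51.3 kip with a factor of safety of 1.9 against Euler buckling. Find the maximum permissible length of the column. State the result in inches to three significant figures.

I = πd⁴/64 = π×8.53⁴/64 = 259.9 in⁴
Required critical load P_cr = n·P = 1.9 × 51.3 = 97.47 kip = 9.747×10^4 lb
From P_cr = π²EI/(K·L)²:  L = (1/K)·√(π²EI/P_cr) = (1/0.7)·√(π²×9.86×10^6×259.9/9.747×10^4)
L = 728 in

L_max ≈ 728 in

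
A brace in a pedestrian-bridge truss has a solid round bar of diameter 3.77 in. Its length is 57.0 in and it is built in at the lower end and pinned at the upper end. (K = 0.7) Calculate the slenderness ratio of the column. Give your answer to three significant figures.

λ ≈ 42.3

I = πd⁴/64 = π×3.77⁴/64 = 9.916 in⁴
A = 11.16 in²;  r_min = √(I/A) = √(9.916/11.16) = 0.9425 in
L_e = K·L = 0.7 × 57.0 = 39.90 in
λ = L_e / r_min = 39.900 / 0.9425 = 42.3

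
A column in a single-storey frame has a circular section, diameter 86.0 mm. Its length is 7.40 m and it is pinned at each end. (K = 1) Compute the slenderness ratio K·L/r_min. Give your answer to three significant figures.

For a solid circle r = d/4 = 86.0/4 = 21.50 mm
L_e = K·L = 1 × 7.40 m = 7.400 m = 7400.0 mm
λ = L_e / r_min = 7400.0 / 21.50 = 344

λ ≈ 344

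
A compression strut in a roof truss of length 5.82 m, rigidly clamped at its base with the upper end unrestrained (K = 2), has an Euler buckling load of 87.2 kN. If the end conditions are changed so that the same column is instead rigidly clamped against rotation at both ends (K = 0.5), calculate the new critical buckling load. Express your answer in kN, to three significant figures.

P_cr ∝ 1/K², so P_cr,new = P_cr,old × (K_old/K_new)² = 87.2 × (2/0.5)²
= 87.2 × 16.00 = 1400 kN

P_cr ≈ 1400 kN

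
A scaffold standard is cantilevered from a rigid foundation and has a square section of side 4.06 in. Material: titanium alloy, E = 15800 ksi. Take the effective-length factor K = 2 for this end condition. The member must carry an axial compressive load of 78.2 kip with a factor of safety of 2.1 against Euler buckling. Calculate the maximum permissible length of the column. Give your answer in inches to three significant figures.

L_max ≈ 73.3 in

I = a⁴/12 = 4.06⁴/12 = 22.64 in⁴
Required critical load P_cr = n·P = 2.1 × 78.2 = 164.2 kip = 1.642×10^5 lb
From P_cr = π²EI/(K·L)²:  L = (1/K)·√(π²EI/P_cr) = (1/2)·√(π²×1.58×10^7×22.64/1.642×10^5)
L = 73.3 in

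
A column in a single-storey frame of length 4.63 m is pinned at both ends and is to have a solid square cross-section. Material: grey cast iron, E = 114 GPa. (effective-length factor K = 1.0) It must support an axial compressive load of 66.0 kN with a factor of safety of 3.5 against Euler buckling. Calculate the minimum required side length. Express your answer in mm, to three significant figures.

Required P_cr = n·P = 3.5 × 66.0 = 231.0 kN
L_e = K·L = 1 × 4.63 = 4.630 m
Required I = P_cr·L_e²/(π²E) = 2.310×10^5 × 4.630² / (π² × 1.14×10^11) = 4.401×10^-6 m⁴
I_req = 4.401×10^6 mm⁴
Solid square: I = a⁴/12  ⇒  a = (12I)^(1/4) = (12×4.401×10^6)^(1/4) = 85.2 mm

a ≈ 85.2 mm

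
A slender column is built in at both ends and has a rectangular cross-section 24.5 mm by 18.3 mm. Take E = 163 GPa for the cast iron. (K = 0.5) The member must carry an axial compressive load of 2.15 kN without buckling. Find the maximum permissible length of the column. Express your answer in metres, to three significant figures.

L_max ≈ 6.12 m

Buckling occurs about the weak axis: I_min = h·b³/12 with b = 18.3 mm (the shorter side).
I_min = 24.5×18.3³/12 = 1.251×10^4 mm⁴
I = 1.251×10^-8 m⁴
At the buckling limit P_cr = P = 2.150×10^3 N
From P_cr = π²EI/(K·L)²:  L = (1/K)·√(π²EI/P_cr) = (1/0.5)·√(π²×1.63×10^11×1.251×10^-8/2.150×10^3)
L = 6.12 m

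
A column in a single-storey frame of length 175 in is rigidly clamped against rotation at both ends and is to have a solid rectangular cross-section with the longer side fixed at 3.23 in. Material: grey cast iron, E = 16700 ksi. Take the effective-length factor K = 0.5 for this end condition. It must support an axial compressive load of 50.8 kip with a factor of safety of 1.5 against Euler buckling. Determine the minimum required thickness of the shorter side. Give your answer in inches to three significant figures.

b ≈ 2.36 in

Required P_cr = n·P = 1.5 × 50.8 = 76.20 kip
L_e = K·L = 0.5 × 175 = 87.50 in
Required I = P_cr·L_e²/(π²E) = 7.620×10^4 × 87.50² / (π² × 1.67×10^7) = 3.540 in⁴
Rectangle, weak axis: I_min = h·b³/12 with h = 3.23 in fixed  ⇒  b = (12I/h)^(1/3) = 2.36 in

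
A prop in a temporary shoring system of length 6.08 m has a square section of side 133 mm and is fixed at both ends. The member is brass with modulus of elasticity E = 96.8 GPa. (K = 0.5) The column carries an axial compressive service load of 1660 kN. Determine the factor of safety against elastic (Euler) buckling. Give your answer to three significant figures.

I = a⁴/12 = 133⁴/12 = 2.608×10^7 mm⁴
I = 2.608×10^7 mm⁴ = 2.608×10^-5 m⁴
Effective length L_e = K·L = 0.5 × 6.08 = 3.040 m
P_cr = π²EI / L_e² = π² × 96.8×10⁹ × 2.608×10^-5 / 3.040² = 2.696×10^6 N
Factor of safety n = P_cr / P = 2695.6 / 1660 = 1.62

n ≈ 1.62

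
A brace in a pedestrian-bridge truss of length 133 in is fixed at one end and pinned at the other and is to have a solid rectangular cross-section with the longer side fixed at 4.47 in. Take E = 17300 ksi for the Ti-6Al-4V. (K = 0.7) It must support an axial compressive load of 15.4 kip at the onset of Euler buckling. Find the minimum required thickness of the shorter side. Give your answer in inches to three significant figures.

b ≈ 1.28 in

L_e = K·L = 0.7 × 133 = 93.10 in
Required I = P_cr·L_e²/(π²E) = 1.540×10^4 × 93.10² / (π² × 1.73×10^7) = 0.7818 in⁴
Rectangle, weak axis: I_min = h·b³/12 with h = 4.47 in fixed  ⇒  b = (12I/h)^(1/3) = 1.28 in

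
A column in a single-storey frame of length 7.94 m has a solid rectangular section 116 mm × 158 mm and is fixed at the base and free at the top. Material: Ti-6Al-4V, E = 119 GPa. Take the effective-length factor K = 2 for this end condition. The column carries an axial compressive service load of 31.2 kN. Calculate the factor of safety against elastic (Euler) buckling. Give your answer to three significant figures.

Buckling occurs about the weak axis: I_min = h·b³/12 with b = 116 mm (the shorter side).
I_min = 158×116³/12 = 2.055×10^7 mm⁴
I = 2.055×10^7 mm⁴ = 2.055×10^-5 m⁴
Effective length L_e = K·L = 2 × 7.94 = 15.88 m
P_cr = π²EI / L_e² = π² × 119×10⁹ × 2.055×10^-5 / 15.88² = 9.572×10^4 N
Factor of safety n = P_cr / P = 95.718 / 31.2 = 3.07

n ≈ 3.07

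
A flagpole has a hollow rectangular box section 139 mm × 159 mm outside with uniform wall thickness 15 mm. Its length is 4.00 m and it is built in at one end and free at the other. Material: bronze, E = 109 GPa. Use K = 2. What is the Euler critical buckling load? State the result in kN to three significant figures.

Inner dimensions: h_i = 159 − 2×15 = 129.0 mm, b_i = 139 − 2×15 = 109.0 mm
Weak-axis I_min = (h_o·b_o³ − h_i·b_i³)/12 with b_o = 139, b_i = 109.0 mm (shorter outer/inner sides).
I_min = (159×139³ − 129.0×109.0³)/12 = 2.166×10^7 mm⁴
I = 2.166×10^7 mm⁴ = 2.166×10^-5 m⁴
Effective length L_e = K·L = 2 × 4.00 = 8.000 m
P_cr = π²EI / L_e² = π² × 109×10⁹ × 2.166×10^-5 / 8.000² = 3.641×10^5 N

P_cr ≈ 364 kN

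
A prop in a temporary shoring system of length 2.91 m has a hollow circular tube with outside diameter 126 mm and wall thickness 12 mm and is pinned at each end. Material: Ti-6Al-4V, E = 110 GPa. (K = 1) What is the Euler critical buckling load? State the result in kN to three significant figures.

Inner diameter d_i = 126 − 2×12 = 102.0 mm
I = π(d_o⁴ − d_i⁴)/64 = π(126⁴ − 102.0⁴)/64 = 7.059×10^6 mm⁴
I = 7.059×10^6 mm⁴ = 7.059×10^-6 m⁴
Effective length L_e = K·L = 1 × 2.91 = 2.910 m
P_cr = π²EI / L_e² = π² × 110×10⁹ × 7.059×10^-6 / 2.910² = 9.050×10^5 N

P_cr ≈ 905 kN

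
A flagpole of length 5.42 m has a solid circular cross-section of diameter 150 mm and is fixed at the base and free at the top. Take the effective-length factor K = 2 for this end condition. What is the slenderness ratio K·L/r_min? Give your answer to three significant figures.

λ ≈ 289

I = πd⁴/64 = π×150⁴/64 = 2.485×10^7 mm⁴
A = 1.767×10^4 mm²;  r_min = √(I/A) = √(2.485×10^7/1.767×10^4) = 37.50 mm
L_e = K·L = 2 × 5.42 m = 10.84 m = 10840 mm
λ = L_e / r_min = 10840 / 37.50 = 289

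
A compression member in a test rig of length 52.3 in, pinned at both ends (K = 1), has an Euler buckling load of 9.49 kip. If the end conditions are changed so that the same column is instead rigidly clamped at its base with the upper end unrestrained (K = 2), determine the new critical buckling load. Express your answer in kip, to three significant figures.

P_cr ≈ 2.37 kip

P_cr ∝ 1/K², so P_cr,new = P_cr,old × (K_old/K_new)² = 9.49 × (1/2)²
= 9.49 × 0.2500 = 2.37 kip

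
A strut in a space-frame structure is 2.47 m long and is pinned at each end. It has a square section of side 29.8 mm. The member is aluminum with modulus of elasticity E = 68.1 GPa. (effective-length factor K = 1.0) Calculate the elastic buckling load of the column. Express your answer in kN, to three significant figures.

P_cr ≈ 7.24 kN

I = a⁴/12 = 29.8⁴/12 = 6.572×10^4 mm⁴
I = 6.572×10^4 mm⁴ = 6.572×10^-8 m⁴
Effective length L_e = K·L = 1 × 2.47 = 2.470 m
P_cr = π²EI / L_e² = π² × 68.1×10⁹ × 6.572×10^-8 / 2.470² = 7.240×10^3 N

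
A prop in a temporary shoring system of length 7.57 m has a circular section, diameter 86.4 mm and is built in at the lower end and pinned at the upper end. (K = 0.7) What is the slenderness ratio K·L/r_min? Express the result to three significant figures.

λ ≈ 245

For a solid circle r = d/4 = 86.4/4 = 21.60 mm
L_e = K·L = 0.7 × 7.57 m = 5.299 m = 5299.0 mm
λ = L_e / r_min = 5299.0 / 21.60 = 245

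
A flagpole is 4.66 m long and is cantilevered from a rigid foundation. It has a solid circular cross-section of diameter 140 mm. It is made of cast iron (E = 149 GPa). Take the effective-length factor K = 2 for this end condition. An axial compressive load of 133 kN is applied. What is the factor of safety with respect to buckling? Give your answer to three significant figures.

I = πd⁴/64 = π×140⁴/64 = 1.886×10^7 mm⁴
I = 1.886×10^7 mm⁴ = 1.886×10^-5 m⁴
Effective length L_e = K·L = 2 × 4.66 = 9.320 m
P_cr = π²EI / L_e² = π² × 149×10⁹ × 1.886×10^-5 / 9.320² = 3.193×10^5 N
Factor of safety n = P_cr / P = 319.25 / 133 = 2.40

n ≈ 2.40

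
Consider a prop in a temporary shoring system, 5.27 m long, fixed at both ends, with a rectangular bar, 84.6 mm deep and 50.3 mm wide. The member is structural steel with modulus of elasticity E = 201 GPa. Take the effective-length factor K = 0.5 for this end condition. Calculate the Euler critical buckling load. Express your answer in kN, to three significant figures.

Buckling occurs about the weak axis: I_min = h·b³/12 with b = 50.3 mm (the shorter side).
I_min = 84.6×50.3³/12 = 8.972×10^5 mm⁴
I = 8.972×10^5 mm⁴ = 8.972×10^-7 m⁴
Effective length L_e = K·L = 0.5 × 5.27 = 2.635 m
P_cr = π²EI / L_e² = π² × 201×10⁹ × 8.972×10^-7 / 2.635² = 2.563×10^5 N

P_cr ≈ 256 kN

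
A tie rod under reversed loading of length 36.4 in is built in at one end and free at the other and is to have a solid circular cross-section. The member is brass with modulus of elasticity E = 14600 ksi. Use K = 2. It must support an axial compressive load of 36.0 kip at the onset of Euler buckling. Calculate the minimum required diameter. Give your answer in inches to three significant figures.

d ≈ 2.28 in

L_e = K·L = 2 × 36.4 = 72.80 in
Required I = P_cr·L_e²/(π²E) = 3.600×10^4 × 72.80² / (π² × 1.46×10^7) = 1.324 in⁴
Solid circle: I = πd⁴/64  ⇒  d = (64I/π)^(1/4) = (64×1.324/π)^(1/4) = 2.28 in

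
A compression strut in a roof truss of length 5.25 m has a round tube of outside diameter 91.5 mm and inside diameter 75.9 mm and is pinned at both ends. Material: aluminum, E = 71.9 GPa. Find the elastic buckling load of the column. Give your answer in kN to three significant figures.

d_o = 91.5 mm, d_i = 75.9 mm
I = π(d_o⁴ − d_i⁴)/64 = π(91.5⁴ − 75.90⁴)/64 = 1.812×10^6 mm⁴
I = 1.812×10^6 mm⁴ = 1.812×10^-6 m⁴
Effective length L_e = K·L = 1 × 5.25 = 5.250 m
P_cr = π²EI / L_e² = π² × 71.9×10⁹ × 1.812×10^-6 / 5.250² = 4.664×10^4 N

P_cr ≈ 46.6 kN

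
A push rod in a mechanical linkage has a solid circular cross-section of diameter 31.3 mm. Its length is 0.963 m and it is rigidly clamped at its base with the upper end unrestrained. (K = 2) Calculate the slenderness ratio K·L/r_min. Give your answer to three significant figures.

λ ≈ 246

For a solid circle r = d/4 = 31.3/4 = 7.825 mm
L_e = K·L = 2 × 0.963 m = 1.926 m = 1926.0 mm
λ = L_e / r_min = 1926.0 / 7.825 = 246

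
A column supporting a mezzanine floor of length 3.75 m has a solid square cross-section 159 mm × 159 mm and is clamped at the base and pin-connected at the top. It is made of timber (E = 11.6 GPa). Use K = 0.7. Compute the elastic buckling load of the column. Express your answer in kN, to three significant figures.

I = a⁴/12 = 159⁴/12 = 5.326×10^7 mm⁴
I = 5.326×10^7 mm⁴ = 5.326×10^-5 m⁴
Effective length L_e = K·L = 0.7 × 3.75 = 2.625 m
P_cr = π²EI / L_e² = π² × 11.6×10⁹ × 5.326×10^-5 / 2.625² = 8.849×10^5 N

P_cr ≈ 885 kN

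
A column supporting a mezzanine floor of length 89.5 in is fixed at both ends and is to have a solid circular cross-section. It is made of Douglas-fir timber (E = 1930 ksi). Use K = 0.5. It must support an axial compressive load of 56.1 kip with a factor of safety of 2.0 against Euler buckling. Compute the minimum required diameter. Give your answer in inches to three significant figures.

d ≈ 3.94 in

Required P_cr = n·P = 2.0 × 56.1 = 112.2 kip
L_e = K·L = 0.5 × 89.5 = 44.75 in
Required I = P_cr·L_e²/(π²E) = 1.122×10^5 × 44.75² / (π² × 1.93×10^6) = 11.80 in⁴
Solid circle: I = πd⁴/64  ⇒  d = (64I/π)^(1/4) = (64×11.80/π)^(1/4) = 3.94 in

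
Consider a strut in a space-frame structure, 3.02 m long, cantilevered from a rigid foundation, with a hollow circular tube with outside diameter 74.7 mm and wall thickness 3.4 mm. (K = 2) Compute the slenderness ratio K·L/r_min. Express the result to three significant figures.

Inner diameter d_i = 74.7 − 2×3.4 = 67.90 mm
I = π(d_o⁴ − d_i⁴)/64 = π(74.7⁴ − 67.90⁴)/64 = 4.851×10^5 mm⁴
A = 761.6 mm²;  r_min = √(I/A) = √(4.851×10^5/761.6) = 25.24 mm
L_e = K·L = 2 × 3.02 m = 6.040 m = 6040.0 mm
λ = L_e / r_min = 6040.0 / 25.24 = 239

λ ≈ 239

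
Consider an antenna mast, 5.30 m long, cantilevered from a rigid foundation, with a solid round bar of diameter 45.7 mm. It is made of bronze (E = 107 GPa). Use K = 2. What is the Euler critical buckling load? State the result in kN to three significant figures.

P_cr ≈ 2.01 kN

I = πd⁴/64 = π×45.7⁴/64 = 2.141×10^5 mm⁴
I = 2.141×10^5 mm⁴ = 2.141×10^-7 m⁴
Effective length L_e = K·L = 2 × 5.30 = 10.60 m
P_cr = π²EI / L_e² = π² × 107×10⁹ × 2.141×10^-7 / 10.60² = 2.012×10^3 N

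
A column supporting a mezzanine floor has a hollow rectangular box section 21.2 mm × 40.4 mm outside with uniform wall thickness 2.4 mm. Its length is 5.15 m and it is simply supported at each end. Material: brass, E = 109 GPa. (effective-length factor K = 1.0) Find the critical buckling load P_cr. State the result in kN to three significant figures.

Inner dimensions: h_i = 40.4 − 2×2.4 = 35.60 mm, b_i = 21.2 − 2×2.4 = 16.40 mm
Weak-axis I_min = (h_o·b_o³ − h_i·b_i³)/12 with b_o = 21.2, b_i = 16.40 mm (shorter outer/inner sides).
I_min = (40.4×21.2³ − 35.60×16.40³)/12 = 1.899×10^4 mm⁴
I = 1.899×10^4 mm⁴ = 1.899×10^-8 m⁴
Effective length L_e = K·L = 1 × 5.15 = 5.150 m
P_cr = π²EI / L_e² = π² × 109×10⁹ × 1.899×10^-8 / 5.150² = 770.3 N

P_cr ≈ 0.770 kN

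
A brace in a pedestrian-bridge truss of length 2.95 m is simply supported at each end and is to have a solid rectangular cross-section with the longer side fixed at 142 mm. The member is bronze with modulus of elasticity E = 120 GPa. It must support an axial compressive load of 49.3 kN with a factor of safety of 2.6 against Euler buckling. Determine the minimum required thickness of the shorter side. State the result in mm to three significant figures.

b ≈ 43.0 mm

Required P_cr = n·P = 2.6 × 49.3 = 128.2 kN
L_e = K·L = 1 × 2.95 = 2.950 m
Required I = P_cr·L_e²/(π²E) = 1.282×10^5 × 2.950² / (π² × 1.20×10^11) = 9.419×10^-7 m⁴
I_req = 9.419×10^5 mm⁴
Rectangle, weak axis: I_min = h·b³/12 with h = 142 mm fixed  ⇒  b = (12I/h)^(1/3) = 43.0 mm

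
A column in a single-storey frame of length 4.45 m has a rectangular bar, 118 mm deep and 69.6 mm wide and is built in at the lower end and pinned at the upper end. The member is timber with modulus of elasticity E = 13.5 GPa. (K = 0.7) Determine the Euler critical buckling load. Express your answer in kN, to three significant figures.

P_cr ≈ 45.5 kN

Buckling occurs about the weak axis: I_min = h·b³/12 with b = 69.6 mm (the shorter side).
I_min = 118×69.6³/12 = 3.315×10^6 mm⁴
I = 3.315×10^6 mm⁴ = 3.315×10^-6 m⁴
Effective length L_e = K·L = 0.7 × 4.45 = 3.115 m
P_cr = π²EI / L_e² = π² × 13.5×10⁹ × 3.315×10^-6 / 3.115² = 4.552×10^4 N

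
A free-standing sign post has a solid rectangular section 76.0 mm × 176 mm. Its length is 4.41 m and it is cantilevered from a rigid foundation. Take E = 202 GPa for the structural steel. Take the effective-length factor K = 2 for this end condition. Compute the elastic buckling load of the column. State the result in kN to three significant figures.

Buckling occurs about the weak axis: I_min = h·b³/12 with b = 76.0 mm (the shorter side).
I_min = 176×76.0³/12 = 6.438×10^6 mm⁴
I = 6.438×10^6 mm⁴ = 6.438×10^-6 m⁴
Effective length L_e = K·L = 2 × 4.41 = 8.820 m
P_cr = π²EI / L_e² = π² × 202×10⁹ × 6.438×10^-6 / 8.820² = 1.650×10^5 N

P_cr ≈ 165 kN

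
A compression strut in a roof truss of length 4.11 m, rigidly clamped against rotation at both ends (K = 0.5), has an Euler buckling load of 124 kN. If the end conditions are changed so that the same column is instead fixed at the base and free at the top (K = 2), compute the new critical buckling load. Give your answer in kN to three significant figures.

P_cr ≈ 7.75 kN

P_cr ∝ 1/K², so P_cr,new = P_cr,old × (K_old/K_new)² = 124 × (0.5/2)²
= 124 × 0.06250 = 7.75 kN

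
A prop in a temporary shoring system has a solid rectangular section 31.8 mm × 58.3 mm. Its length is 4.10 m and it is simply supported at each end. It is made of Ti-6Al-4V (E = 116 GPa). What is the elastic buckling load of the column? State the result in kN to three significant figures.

Buckling occurs about the weak axis: I_min = h·b³/12 with b = 31.8 mm (the shorter side).
I_min = 58.3×31.8³/12 = 1.562×10^5 mm⁴
I = 1.562×10^5 mm⁴ = 1.562×10^-7 m⁴
Effective length L_e = K·L = 1 × 4.10 = 4.100 m
P_cr = π²EI / L_e² = π² × 116×10⁹ × 1.562×10^-7 / 4.100² = 1.064×10^4 N

P_cr ≈ 10.6 kN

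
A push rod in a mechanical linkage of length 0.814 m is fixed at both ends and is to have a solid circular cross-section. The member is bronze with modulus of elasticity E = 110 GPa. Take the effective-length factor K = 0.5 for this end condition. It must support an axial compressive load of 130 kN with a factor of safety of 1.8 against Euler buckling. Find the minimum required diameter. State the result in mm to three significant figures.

d ≈ 29.2 mm

Required P_cr = n·P = 1.8 × 130 = 234.0 kN
L_e = K·L = 0.5 × 0.814 = 0.4070 m
Required I = P_cr·L_e²/(π²E) = 2.340×10^5 × 0.4070² / (π² × 1.10×10^11) = 3.570×10^-8 m⁴
I_req = 3.570×10^4 mm⁴
Solid circle: I = πd⁴/64  ⇒  d = (64I/π)^(1/4) = (64×3.570×10^4/π)^(1/4) = 29.2 mm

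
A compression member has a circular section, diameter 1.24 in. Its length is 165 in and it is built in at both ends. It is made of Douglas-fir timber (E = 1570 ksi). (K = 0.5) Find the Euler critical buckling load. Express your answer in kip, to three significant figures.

I = πd⁴/64 = π×1.24⁴/64 = 0.1161 in⁴
Effective length L_e = K·L = 0.5 × 165 = 82.50 in
P_cr = π²EI / L_e² = π² × 1570×10³ × 0.1161 / 82.50² = 264.2 lb

P_cr ≈ 0.264 kip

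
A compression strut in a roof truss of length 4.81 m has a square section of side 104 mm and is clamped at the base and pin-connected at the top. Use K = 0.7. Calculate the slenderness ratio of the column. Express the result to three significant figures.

For a square r = a/√12 = 104/√12 = 30.02 mm
L_e = K·L = 0.7 × 4.81 m = 3.367 m = 3367.0 mm
λ = L_e / r_min = 3367.0 / 30.02 = 112

λ ≈ 112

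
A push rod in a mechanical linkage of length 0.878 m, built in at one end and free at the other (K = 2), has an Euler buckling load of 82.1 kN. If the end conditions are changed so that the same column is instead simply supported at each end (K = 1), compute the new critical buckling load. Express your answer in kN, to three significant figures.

P_cr ≈ 328 kN

P_cr ∝ 1/K², so P_cr,new = P_cr,old × (K_old/K_new)² = 82.1 × (2/1)²
= 82.1 × 4.000 = 328 kN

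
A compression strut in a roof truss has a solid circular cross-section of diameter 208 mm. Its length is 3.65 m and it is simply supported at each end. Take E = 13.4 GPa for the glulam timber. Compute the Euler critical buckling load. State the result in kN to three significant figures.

P_cr ≈ 912 kN

I = πd⁴/64 = π×208⁴/64 = 9.188×10^7 mm⁴
I = 9.188×10^7 mm⁴ = 9.188×10^-5 m⁴
Effective length L_e = K·L = 1 × 3.65 = 3.650 m
P_cr = π²EI / L_e² = π² × 13.4×10⁹ × 9.188×10^-5 / 3.650² = 9.121×10^5 N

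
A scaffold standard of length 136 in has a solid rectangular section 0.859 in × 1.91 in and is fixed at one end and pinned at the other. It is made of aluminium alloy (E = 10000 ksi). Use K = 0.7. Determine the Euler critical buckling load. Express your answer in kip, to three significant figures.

Buckling occurs about the weak axis: I_min = h·b³/12 with b = 0.859 in (the shorter side).
I_min = 1.91×0.859³/12 = 0.1009 in⁴
Effective length L_e = K·L = 0.7 × 136 = 95.20 in
P_cr = π²EI / L_e² = π² × 10000×10³ × 0.1009 / 95.20² = 1.099×10^3 lb

P_cr ≈ 1.10 kip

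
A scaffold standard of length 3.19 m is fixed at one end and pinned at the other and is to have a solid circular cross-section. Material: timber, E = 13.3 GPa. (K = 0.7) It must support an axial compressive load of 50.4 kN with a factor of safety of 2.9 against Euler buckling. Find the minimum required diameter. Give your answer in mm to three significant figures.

d ≈ 103 mm

Required P_cr = n·P = 2.9 × 50.4 = 146.2 kN
L_e = K·L = 0.7 × 3.19 = 2.233 m
Required I = P_cr·L_e²/(π²E) = 1.462×10^5 × 2.233² / (π² × 1.33×10^10) = 5.552×10^-6 m⁴
I_req = 5.552×10^6 mm⁴
Solid circle: I = πd⁴/64  ⇒  d = (64I/π)^(1/4) = (64×5.552×10^6/π)^(1/4) = 103 mm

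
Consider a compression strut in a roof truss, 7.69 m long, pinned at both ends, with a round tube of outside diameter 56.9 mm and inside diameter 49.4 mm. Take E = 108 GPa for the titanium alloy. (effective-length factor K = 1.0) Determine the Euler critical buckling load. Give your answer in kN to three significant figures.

P_cr ≈ 4.01 kN

d_o = 56.9 mm, d_i = 49.4 mm
I = π(d_o⁴ − d_i⁴)/64 = π(56.9⁴ − 49.40⁴)/64 = 2.222×10^5 mm⁴
I = 2.222×10^5 mm⁴ = 2.222×10^-7 m⁴
Effective length L_e = K·L = 1 × 7.69 = 7.690 m
P_cr = π²EI / L_e² = π² × 108×10⁹ × 2.222×10^-7 / 7.690² = 4.005×10^3 N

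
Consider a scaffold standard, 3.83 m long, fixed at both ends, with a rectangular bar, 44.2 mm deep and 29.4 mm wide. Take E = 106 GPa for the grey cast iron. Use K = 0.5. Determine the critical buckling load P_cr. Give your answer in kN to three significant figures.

P_cr ≈ 26.7 kN

Buckling occurs about the weak axis: I_min = h·b³/12 with b = 29.4 mm (the shorter side).
I_min = 44.2×29.4³/12 = 9.360×10^4 mm⁴
I = 9.360×10^4 mm⁴ = 9.360×10^-8 m⁴
Effective length L_e = K·L = 0.5 × 3.83 = 1.915 m
P_cr = π²EI / L_e² = π² × 106×10⁹ × 9.360×10^-8 / 1.915² = 2.670×10^4 N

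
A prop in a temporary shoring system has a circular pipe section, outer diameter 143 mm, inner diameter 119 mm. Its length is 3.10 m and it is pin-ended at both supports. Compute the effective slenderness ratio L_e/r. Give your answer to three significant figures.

d_o = 143 mm, d_i = 119 mm
I = π(d_o⁴ − d_i⁴)/64 = π(143⁴ − 119.0⁴)/64 = 1.068×10^7 mm⁴
A = 4.939×10^3 mm²;  r_min = √(I/A) = √(1.068×10^7/4.939×10^3) = 46.51 mm
L_e = K·L = 1 × 3.10 m = 3.100 m = 3100.0 mm
λ = L_e / r_min = 3100.0 / 46.51 = 66.7

λ ≈ 66.7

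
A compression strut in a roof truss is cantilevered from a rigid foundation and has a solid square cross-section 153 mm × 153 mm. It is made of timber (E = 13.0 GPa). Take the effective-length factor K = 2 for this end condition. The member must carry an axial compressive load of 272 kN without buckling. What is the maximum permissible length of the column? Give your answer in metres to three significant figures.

L_max ≈ 2.32 m

I = a⁴/12 = 153⁴/12 = 4.567×10^7 mm⁴
I = 4.567×10^-5 m⁴
At the buckling limit P_cr = P = 2.720×10^5 N
From P_cr = π²EI/(K·L)²:  L = (1/K)·√(π²EI/P_cr) = (1/2)·√(π²×1.30×10^10×4.567×10^-5/2.720×10^5)
L = 2.32 m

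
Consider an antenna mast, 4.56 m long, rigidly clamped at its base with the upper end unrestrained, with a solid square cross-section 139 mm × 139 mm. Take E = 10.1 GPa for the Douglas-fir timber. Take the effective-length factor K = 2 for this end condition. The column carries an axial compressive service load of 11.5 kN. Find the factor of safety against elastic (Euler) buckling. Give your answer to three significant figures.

I = a⁴/12 = 139⁴/12 = 3.111×10^7 mm⁴
I = 3.111×10^7 mm⁴ = 3.111×10^-5 m⁴
Effective length L_e = K·L = 2 × 4.56 = 9.120 m
P_cr = π²EI / L_e² = π² × 10.1×10⁹ × 3.111×10^-5 / 9.120² = 3.728×10^4 N
Factor of safety n = P_cr / P = 37.283 / 11.5 = 3.24

n ≈ 3.24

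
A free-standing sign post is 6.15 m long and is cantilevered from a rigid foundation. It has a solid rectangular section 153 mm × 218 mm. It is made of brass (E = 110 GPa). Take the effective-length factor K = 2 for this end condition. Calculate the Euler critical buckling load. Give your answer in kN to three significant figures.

Buckling occurs about the weak axis: I_min = h·b³/12 with b = 153 mm (the shorter side).
I_min = 218×153³/12 = 6.507×10^7 mm⁴
I = 6.507×10^7 mm⁴ = 6.507×10^-5 m⁴
Effective length L_e = K·L = 2 × 6.15 = 12.30 m
P_cr = π²EI / L_e² = π² × 110×10⁹ × 6.507×10^-5 / 12.30² = 4.669×10^5 N

P_cr ≈ 467 kN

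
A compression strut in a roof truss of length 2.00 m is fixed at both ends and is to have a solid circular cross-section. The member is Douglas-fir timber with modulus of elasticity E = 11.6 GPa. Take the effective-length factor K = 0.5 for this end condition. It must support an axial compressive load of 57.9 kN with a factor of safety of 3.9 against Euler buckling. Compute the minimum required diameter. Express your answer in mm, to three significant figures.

Required P_cr = n·P = 3.9 × 57.9 = 225.8 kN
L_e = K·L = 0.5 × 2.00 = 1.000 m
Required I = P_cr·L_e²/(π²E) = 2.258×10^5 × 1.000² / (π² × 1.16×10^10) = 1.972×10^-6 m⁴
I_req = 1.972×10^6 mm⁴
Solid circle: I = πd⁴/64  ⇒  d = (64I/π)^(1/4) = (64×1.972×10^6/π)^(1/4) = 79.6 mm

d ≈ 79.6 mm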